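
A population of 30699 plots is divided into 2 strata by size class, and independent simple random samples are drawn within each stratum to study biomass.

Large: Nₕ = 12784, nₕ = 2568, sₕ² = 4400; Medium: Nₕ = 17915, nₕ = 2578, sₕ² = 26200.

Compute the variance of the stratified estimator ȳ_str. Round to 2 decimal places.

3.20

Var(ȳ_str) = Σₕ Wₕ²(1 − fₕ)sₕ²/nₕ with Wₕ = Nₕ/N, N = 30699.
Large: Wₕ = 0.41643050; term = 0.41643050²·(1 − 0.20087610)·4400/2568 = 0.23744162.
Medium: Wₕ = 0.58356950; term = 0.58356950²·(1 − 0.14390176)·26200/2578 = 2.9629693.
Sum = 3.2004109.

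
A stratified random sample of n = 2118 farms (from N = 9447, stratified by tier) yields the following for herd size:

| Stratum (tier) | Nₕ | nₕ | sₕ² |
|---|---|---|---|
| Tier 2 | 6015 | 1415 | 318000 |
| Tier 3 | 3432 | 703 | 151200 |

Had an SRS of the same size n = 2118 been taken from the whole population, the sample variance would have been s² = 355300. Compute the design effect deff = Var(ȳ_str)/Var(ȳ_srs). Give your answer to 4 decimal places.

Var(ȳ_str) = Σ Wₕ²(1−fₕ)sₕ²/nₕ with Wₕ = Nₕ/9447:
  Tier 2: (6015/9447)²·(1−1415/6015)·318000/1415 = 69.674893
  Tier 3: (3432/9447)²·(1−703/3432)·151200/703 = 22.57145
  → Var(ȳ_str) = 92.246343.
Var(ȳ_srs) = (1 − 2118/9447)·355300/2118 = 130.14277.
deff = 92.246343 / 130.14277 = 0.7088.

0.7088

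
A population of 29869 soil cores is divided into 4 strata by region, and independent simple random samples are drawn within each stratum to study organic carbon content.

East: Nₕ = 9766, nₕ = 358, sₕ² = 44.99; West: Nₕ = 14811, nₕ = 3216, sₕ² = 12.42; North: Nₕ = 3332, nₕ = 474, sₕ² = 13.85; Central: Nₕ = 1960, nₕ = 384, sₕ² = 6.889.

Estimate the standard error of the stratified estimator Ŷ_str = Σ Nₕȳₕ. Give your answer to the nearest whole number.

3542

Var(Ŷ_str) = Σₕ Nₕ²(1 − fₕ)sₕ²/nₕ.
East: 9766²·(1 − 358/9766)·44.99/358 = 1.1546411 × 10^7.
West: 14811²·(1 − 3216/14811)·12.42/3216 = 663224.7.
North: 3332²·(1 − 474/3332)·13.85/474 = 278252.23.
Central: 1960²·(1 − 384/1960)·6.889/384 = 55416.264.
Sum = 1.2543304 × 10^7.
SE = √(1.2543304 × 10^7) = 3542.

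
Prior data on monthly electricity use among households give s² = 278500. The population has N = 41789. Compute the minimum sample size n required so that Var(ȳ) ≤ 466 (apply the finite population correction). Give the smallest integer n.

Without fpc, n₀ = s²/D = 278500/466 = 597.6395.
With fpc, (1 − n/N)·s²/n ≤ D requires n ≥ n₀/(1 + n₀/N) = 597.6395/(1 + 597.6395/41789) = 589.2130.
Rounding up, n = 590.

590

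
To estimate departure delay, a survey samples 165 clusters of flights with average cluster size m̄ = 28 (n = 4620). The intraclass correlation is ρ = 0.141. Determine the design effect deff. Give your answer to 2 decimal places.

deff = 1 + (28 − 1)·0.141 = 1 + 3.807 = 4.807.

4.81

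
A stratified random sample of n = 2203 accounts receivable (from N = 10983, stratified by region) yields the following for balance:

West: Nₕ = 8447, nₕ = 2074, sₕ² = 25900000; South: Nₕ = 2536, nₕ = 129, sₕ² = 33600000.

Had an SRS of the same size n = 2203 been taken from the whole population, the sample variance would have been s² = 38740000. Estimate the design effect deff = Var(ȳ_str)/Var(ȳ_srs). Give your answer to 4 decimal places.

Var(ȳ_str) = Σ Wₕ²(1−fₕ)sₕ²/nₕ with Wₕ = Nₕ/10983:
  West: (8447/10983)²·(1−2074/8447)·25900000/2074 = 5573.0823
  South: (2536/10983)²·(1−129/2536)·33600000/129 = 13180.532
  → Var(ȳ_str) = 18753.614.
Var(ȳ_srs) = (1 − 2203/10983)·38740000/2203 = 14057.842.
deff = 18753.614 / 14057.842 = 1.3340.

1.3340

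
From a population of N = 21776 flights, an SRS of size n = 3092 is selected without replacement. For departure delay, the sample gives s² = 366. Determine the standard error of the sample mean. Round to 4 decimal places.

Under SRS without replacement, Var(ȳ) = (1 − f)·s²/n with f = n/N = 3092/21776 = 0.14199118.
Var(ȳ) = (1 − 0.14199118)·366/3092 = 0.85800882·0.11836999 = 0.10156249.
SE(ȳ) = √(0.10156249) = 0.3187.

0.3187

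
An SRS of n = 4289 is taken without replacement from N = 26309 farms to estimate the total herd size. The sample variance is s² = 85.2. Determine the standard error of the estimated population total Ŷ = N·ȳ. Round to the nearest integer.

3392

Var(Ŷ) = N²·Var(ȳ) = N²·(1 − n/N)·s²/n.
f = 4289/26309 = 0.16302406; Var(ȳ) = 0.83697594·85.2/4289 = 0.016626335.
Var(Ŷ) = 26309² · 0.016626335 = 1.1508142 × 10^7.
SE(Ŷ) = √(1.1508142 × 10^7) = 3392.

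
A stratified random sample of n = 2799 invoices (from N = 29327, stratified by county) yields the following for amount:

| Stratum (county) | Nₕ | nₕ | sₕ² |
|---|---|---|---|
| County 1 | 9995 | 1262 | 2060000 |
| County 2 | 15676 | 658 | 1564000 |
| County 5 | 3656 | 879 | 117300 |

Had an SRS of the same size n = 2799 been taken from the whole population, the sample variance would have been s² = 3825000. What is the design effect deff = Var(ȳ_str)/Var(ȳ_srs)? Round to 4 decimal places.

0.6616

Var(ȳ_str) = Σ Wₕ²(1−fₕ)sₕ²/nₕ with Wₕ = Nₕ/29327:
  County 1: (9995/29327)²·(1−1262/9995)·2060000/1262 = 165.66045
  County 2: (15676/29327)²·(1−658/15676)·1564000/658 = 650.61329
  County 5: (3656/29327)²·(1−879/3656)·117300/879 = 1.5752733
  → Var(ȳ_str) = 817.84901.
Var(ȳ_srs) = (1 − 2799/29327)·3825000/2799 = 1236.1336.
deff = 817.84901 / 1236.1336 = 0.6616.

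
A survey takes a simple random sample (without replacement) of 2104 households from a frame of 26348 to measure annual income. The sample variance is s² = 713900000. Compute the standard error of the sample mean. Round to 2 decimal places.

558.76

Under SRS without replacement, Var(ȳ) = (1 − f)·s²/n with f = n/N = 2104/26348 = 0.07985426.
Var(ȳ) = (1 − 0.07985426)·713900000/2104 = 0.92014574·339306.08 = 312211.05.
SE(ȳ) = √(312211.05) = 558.76.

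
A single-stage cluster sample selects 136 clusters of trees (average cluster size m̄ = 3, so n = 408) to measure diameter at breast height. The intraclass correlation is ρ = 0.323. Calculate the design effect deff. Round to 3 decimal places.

1.646

deff = 1 + (3 − 1)·0.323 = 1 + 0.646 = 1.646.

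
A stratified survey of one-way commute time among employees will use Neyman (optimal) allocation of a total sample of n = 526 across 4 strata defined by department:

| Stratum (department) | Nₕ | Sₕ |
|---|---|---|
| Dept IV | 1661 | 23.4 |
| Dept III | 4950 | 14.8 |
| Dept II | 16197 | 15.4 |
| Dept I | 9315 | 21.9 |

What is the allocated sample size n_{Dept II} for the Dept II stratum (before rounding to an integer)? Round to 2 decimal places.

231.99

Neyman allocation: nₕ = n·NₕSₕ / Σⱼ NⱼSⱼ.
Σ NⱼSⱼ = 1661·23.4 + 4950·14.8 + 16197·15.4 + 9315·21.9 = 565559.7.
n_{Dept II} = 526·16197·15.4 / 565559.7 = 231.99.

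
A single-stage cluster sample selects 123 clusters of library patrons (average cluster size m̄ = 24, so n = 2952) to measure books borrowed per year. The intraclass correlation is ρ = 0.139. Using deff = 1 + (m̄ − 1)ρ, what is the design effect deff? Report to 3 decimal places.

deff = 1 + (24 − 1)·0.139 = 1 + 3.197 = 4.197.

4.197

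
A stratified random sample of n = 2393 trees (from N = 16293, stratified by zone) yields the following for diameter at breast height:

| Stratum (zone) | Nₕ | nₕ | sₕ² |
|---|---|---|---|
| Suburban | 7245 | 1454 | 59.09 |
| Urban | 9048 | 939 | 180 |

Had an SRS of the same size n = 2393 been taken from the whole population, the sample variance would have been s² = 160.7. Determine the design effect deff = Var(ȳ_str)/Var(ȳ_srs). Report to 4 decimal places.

1.0369

Var(ȳ_str) = Σ Wₕ²(1−fₕ)sₕ²/nₕ with Wₕ = Nₕ/16293:
  Suburban: (7245/16293)²·(1−1454/7245)·59.09/1454 = 0.0064230222
  Urban: (9048/16293)²·(1−939/9048)·180/939 = 0.052981554
  → Var(ȳ_str) = 0.059404576.
Var(ȳ_srs) = (1 − 2393/16293)·160.7/2393 = 0.057291068.
deff = 0.059404576 / 0.057291068 = 1.0369.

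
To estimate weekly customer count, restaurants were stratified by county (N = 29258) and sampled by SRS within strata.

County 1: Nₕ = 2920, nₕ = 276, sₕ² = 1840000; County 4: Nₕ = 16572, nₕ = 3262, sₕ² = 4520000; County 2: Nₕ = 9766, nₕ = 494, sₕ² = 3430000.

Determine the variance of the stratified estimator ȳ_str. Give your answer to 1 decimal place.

1151.6

Var(ȳ_str) = Σₕ Wₕ²(1 − fₕ)sₕ²/nₕ with Wₕ = Nₕ/N, N = 29258.
County 1: Wₕ = 0.09980176; term = 0.09980176²·(1 − 0.09452055)·1840000/276 = 60.126202.
County 4: Wₕ = 0.56640919; term = 0.56640919²·(1 − 0.19683804)·4520000/3262 = 357.04108.
County 2: Wₕ = 0.33378905; term = 0.33378905²·(1 − 0.05058366)·3430000/494 = 734.45982.
Sum = 1151.6271.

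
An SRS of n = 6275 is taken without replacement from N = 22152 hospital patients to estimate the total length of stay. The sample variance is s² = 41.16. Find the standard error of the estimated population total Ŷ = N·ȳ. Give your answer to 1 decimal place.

1518.9

Var(Ŷ) = N²·Var(ȳ) = N²·(1 − n/N)·s²/n.
f = 6275/22152 = 0.28327013; Var(ȳ) = 0.71672987·41.16/6275 = 0.004701291.
Var(Ŷ) = 22152² · 0.004701291 = 2.3069757 × 10^6.
SE(Ŷ) = √(2.3069757 × 10^6) = 1518.9.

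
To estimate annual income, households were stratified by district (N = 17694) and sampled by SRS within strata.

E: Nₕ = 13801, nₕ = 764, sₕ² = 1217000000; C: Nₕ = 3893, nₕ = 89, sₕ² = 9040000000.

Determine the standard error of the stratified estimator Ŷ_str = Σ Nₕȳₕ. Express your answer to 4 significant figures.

Var(Ŷ_str) = Σₕ Nₕ²(1 − fₕ)sₕ²/nₕ.
E: 13801²·(1 − 764/13801)·1217000000/764 = 2.8660611 × 10^14.
C: 3893²·(1 − 89/3893)·9040000000/89 = 1.5041922 × 10^15.
Sum = 1.7907983 × 10^15.
SE = √(1.7907983 × 10^15) = 4.232 × 10^7.

4.232 × 10^7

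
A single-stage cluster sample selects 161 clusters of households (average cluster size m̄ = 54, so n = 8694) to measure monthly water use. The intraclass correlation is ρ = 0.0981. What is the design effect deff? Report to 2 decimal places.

deff = 1 + (54 − 1)·0.0981 = 1 + 5.1993 = 6.1993.

6.20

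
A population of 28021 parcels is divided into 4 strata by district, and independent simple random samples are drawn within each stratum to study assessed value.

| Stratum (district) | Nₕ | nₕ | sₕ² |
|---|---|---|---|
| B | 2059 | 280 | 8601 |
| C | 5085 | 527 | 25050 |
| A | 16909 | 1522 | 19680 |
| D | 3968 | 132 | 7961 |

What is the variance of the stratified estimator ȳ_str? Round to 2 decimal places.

Var(ȳ_str) = Σₕ Wₕ²(1 − fₕ)sₕ²/nₕ with Wₕ = Nₕ/N, N = 28021.
B: Wₕ = 0.07348060; term = 0.07348060²·(1 − 0.13598834)·8601/280 = 0.14330322.
C: Wₕ = 0.18147104; term = 0.18147104²·(1 − 0.10363815)·25050/527 = 1.403121.
A: Wₕ = 0.60344028; term = 0.60344028²·(1 − 0.09001124)·19680/1522 = 4.2846471.
D: Wₕ = 0.14160808; term = 0.14160808²·(1 − 0.03326613)·7961/132 = 1.1691674.
Sum = 7.0002387.

7.00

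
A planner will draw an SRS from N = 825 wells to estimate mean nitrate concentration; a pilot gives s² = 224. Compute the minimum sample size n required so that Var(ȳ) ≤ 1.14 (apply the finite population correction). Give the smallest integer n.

Without fpc, n₀ = s²/D = 224/1.14 = 196.4912.
With fpc, (1 − n/N)·s²/n ≤ D requires n ≥ n₀/(1 + n₀/N) = 196.4912/(1 + 196.4912/825) = 158.6947.
Rounding up, n = 159.

159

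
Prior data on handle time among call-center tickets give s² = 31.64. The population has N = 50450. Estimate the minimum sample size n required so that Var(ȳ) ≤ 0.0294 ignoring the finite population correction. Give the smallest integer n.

Without fpc, n₀ = s²/D = 31.64/0.0294 = 1076.1905.
Rounding up, n = 1077.

1077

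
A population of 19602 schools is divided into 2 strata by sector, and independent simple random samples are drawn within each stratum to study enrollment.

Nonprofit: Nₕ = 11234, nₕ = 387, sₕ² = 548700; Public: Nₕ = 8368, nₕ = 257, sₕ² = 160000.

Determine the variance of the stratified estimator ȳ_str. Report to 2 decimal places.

Var(ȳ_str) = Σₕ Wₕ²(1 − fₕ)sₕ²/nₕ with Wₕ = Nₕ/N, N = 19602.
Nonprofit: Wₕ = 0.57310479; term = 0.57310479²·(1 − 0.03444899)·548700/387 = 449.64243.
Public: Wₕ = 0.42689521; term = 0.42689521²·(1 − 0.03071224)·160000/257 = 109.97201.
Sum = 559.61444.

559.61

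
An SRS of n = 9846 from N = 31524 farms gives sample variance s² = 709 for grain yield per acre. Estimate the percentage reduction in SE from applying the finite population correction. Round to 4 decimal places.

f = n/N = 9846/31524 = 0.31233346.
SE_no-fpc = √(s²/n) = 0.26834481; SE_fpc = √((1−f)s²/n) = 0.22252671.
Ratio = √(1−f) = 0.82925662. Reduction = 100·(1 − 0.82925662) = 17.0743%.

17.0743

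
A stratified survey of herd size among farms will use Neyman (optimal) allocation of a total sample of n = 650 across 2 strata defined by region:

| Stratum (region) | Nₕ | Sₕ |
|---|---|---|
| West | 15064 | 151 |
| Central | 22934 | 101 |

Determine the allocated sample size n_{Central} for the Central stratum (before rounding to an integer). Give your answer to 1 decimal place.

Neyman allocation: nₕ = n·NₕSₕ / Σⱼ NⱼSⱼ.
Σ NⱼSⱼ = 15064·151 + 22934·101 = 4.590998 × 10^6.
n_{Central} = 650·22934·101 / (4.590998 × 10^6) = 327.9.

327.9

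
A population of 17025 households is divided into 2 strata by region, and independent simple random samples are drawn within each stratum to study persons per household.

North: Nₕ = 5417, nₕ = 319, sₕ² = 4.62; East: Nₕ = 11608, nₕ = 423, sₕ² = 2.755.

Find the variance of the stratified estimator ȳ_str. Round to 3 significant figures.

0.00430

Var(ȳ_str) = Σₕ Wₕ²(1 − fₕ)sₕ²/nₕ with Wₕ = Nₕ/N, N = 17025.
North: Wₕ = 0.31817915; term = 0.31817915²·(1 − 0.05888868)·4.62/319 = 0.0013798622.
East: Wₕ = 0.68182085; term = 0.68182085²·(1 − 0.03644039)·2.755/423 = 0.0029174296.
Sum = 0.0042972918.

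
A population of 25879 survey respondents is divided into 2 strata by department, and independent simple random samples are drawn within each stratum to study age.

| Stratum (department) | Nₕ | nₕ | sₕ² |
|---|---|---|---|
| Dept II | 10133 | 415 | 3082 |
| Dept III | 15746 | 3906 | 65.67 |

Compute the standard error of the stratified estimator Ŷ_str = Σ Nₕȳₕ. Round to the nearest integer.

Var(Ŷ_str) = Σₕ Nₕ²(1 − fₕ)sₕ²/nₕ.
Dept II: 10133²·(1 − 415/10133)·3082/415 = 7.3130657 × 10^8.
Dept III: 15746²·(1 − 3906/15746)·65.67/3906 = 3.1344167 × 10^6.
Sum = 7.3444099 × 10^8.
SE = √(7.3444099 × 10^8) = 27101.

27101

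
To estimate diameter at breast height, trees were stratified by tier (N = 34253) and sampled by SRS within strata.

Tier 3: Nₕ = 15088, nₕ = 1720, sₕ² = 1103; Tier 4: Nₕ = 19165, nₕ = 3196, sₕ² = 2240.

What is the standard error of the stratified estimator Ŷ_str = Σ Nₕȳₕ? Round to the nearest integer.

18543

Var(Ŷ_str) = Σₕ Nₕ²(1 − fₕ)sₕ²/nₕ.
Tier 3: 15088²·(1 − 1720/15088)·1103/1720 = 1.2934367 × 10^8.
Tier 4: 19165²·(1 − 3196/19165)·2240/3196 = 2.1450024 × 10^8.
Sum = 3.4384391 × 10^8.
SE = √(3.4384391 × 10^8) = 18543.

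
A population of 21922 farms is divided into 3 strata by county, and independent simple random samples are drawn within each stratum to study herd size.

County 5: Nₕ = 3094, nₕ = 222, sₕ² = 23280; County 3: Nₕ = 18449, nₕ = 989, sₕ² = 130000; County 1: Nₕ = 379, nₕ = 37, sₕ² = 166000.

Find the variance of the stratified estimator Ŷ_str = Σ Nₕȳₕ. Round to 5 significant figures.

Var(Ŷ_str) = Σₕ Nₕ²(1 − fₕ)sₕ²/nₕ.
County 5: 3094²·(1 − 222/3094)·23280/222 = 9.3182583 × 10^8.
County 3: 18449²·(1 − 989/18449)·130000/989 = 4.2341294 × 10^10.
County 1: 379²·(1 − 37/379)·166000/37 = 5.8152941 × 10^8.
Sum = 4.3854649 × 10^10.

4.3855 × 10^10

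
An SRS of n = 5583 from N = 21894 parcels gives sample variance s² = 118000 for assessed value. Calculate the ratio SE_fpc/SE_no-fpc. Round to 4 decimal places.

f = n/N = 5583/21894 = 0.25500137.
SE_no-fpc = √(s²/n) = 4.597346; SE_fpc = √((1−f)s²/n) = 3.9681212.
Ratio = √(1−f) = 0.86313303.

0.8631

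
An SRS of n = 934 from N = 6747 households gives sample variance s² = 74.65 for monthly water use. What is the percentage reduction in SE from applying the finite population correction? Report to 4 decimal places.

7.1793

f = n/N = 934/6747 = 0.13843190.
SE_no-fpc = √(s²/n) = 0.28271019; SE_fpc = √((1−f)s²/n) = 0.26241356.
Ratio = √(1−f) = 0.92820693. Reduction = 100·(1 − 0.92820693) = 7.1793%.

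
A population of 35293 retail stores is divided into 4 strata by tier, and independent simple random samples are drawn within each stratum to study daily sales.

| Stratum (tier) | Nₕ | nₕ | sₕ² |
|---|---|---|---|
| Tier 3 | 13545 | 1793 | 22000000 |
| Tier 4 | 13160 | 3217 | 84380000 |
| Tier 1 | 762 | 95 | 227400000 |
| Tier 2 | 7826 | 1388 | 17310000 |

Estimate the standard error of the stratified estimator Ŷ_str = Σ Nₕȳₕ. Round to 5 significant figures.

2.6889 × 10^6

Var(Ŷ_str) = Σₕ Nₕ²(1 − fₕ)sₕ²/nₕ.
Tier 3: 13545²·(1 − 1793/13545)·22000000/1793 = 1.9531391 × 10^12.
Tier 4: 13160²·(1 − 3217/13160)·84380000/3217 = 3.4321147 × 10^12.
Tier 1: 762²·(1 − 95/762)·227400000/95 = 1.2165996 × 10^12.
Tier 2: 7826²·(1 − 1388/7826)·17310000/1388 = 6.2834537 × 10^11.
Sum = 7.2301988 × 10^12.
SE = √(7.2301988 × 10^12) = 2.6889 × 10^6.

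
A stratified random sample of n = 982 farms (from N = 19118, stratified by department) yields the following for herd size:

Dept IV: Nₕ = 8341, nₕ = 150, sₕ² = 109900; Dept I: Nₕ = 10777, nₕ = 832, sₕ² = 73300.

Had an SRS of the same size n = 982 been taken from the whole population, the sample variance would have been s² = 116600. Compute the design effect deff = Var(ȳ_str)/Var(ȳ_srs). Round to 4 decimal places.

Var(ȳ_str) = Σ Wₕ²(1−fₕ)sₕ²/nₕ with Wₕ = Nₕ/19118:
  Dept IV: (8341/19118)²·(1−150/8341)·109900/150 = 136.95458
  Dept I: (10777/19118)²·(1−832/10777)·73300/832 = 25.834401
  → Var(ȳ_str) = 162.78898.
Var(ȳ_srs) = (1 − 982/19118)·116600/982 = 112.63831.
deff = 162.78898 / 112.63831 = 1.4452.

1.4452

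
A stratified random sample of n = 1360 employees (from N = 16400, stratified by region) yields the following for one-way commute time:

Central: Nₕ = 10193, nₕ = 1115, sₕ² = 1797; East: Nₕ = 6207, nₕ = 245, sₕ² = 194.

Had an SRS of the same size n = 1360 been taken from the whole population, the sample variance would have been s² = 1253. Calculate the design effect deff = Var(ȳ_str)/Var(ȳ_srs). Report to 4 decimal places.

Var(ȳ_str) = Σ Wₕ²(1−fₕ)sₕ²/nₕ with Wₕ = Nₕ/16400:
  Central: (10193/16400)²·(1−1115/10193)·1797/1115 = 0.55446957
  East: (6207/16400)²·(1−245/6207)·194/245 = 0.1089486
  → Var(ȳ_str) = 0.66341817.
Var(ȳ_srs) = (1 − 1360/16400)·1253/1360 = 0.84492109.
deff = 0.66341817 / 0.84492109 = 0.7852.

0.7852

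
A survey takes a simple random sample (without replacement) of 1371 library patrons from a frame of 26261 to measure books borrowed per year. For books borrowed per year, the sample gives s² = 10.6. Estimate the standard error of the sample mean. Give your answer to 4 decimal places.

Under SRS without replacement, Var(ȳ) = (1 − f)·s²/n with f = n/N = 1371/26261 = 0.05220669.
Var(ȳ) = (1 − 0.05220669)·10.6/1371 = 0.94779331·0.0077315828 = 0.0073279424.
SE(ȳ) = √(0.0073279424) = 0.0856.

0.0856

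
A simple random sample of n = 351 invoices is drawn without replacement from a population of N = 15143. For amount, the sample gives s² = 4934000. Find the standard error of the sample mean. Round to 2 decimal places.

117.18

Under SRS without replacement, Var(ȳ) = (1 − f)·s²/n with f = n/N = 351/15143 = 0.02317903.
Var(ȳ) = (1 − 0.02317903)·4934000/351 = 0.97682097·14056.98 = 13731.153.
SE(ȳ) = √(13731.153) = 117.18.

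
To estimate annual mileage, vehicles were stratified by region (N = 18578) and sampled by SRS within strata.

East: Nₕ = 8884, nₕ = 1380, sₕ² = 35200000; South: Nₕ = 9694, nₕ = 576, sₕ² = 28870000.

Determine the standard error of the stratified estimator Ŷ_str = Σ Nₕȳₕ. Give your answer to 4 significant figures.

Var(Ŷ_str) = Σₕ Nₕ²(1 − fₕ)sₕ²/nₕ.
East: 8884²·(1 − 1380/8884)·35200000/1380 = 1.7004543 × 10^12.
South: 9694²·(1 − 576/9694)·28870000/576 = 4.4302364 × 10^12.
Sum = 6.1306907 × 10^12.
SE = √(6.1306907 × 10^12) = 2.476 × 10^6.

2.476 × 10^6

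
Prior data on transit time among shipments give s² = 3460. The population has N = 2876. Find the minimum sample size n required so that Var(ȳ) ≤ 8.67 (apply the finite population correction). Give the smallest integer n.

351

Without fpc, n₀ = s²/D = 3460/8.67 = 399.0773.
With fpc, (1 − n/N)·s²/n ≤ D requires n ≥ n₀/(1 + n₀/N) = 399.0773/(1 + 399.0773/2876) = 350.4486.
Rounding up, n = 351.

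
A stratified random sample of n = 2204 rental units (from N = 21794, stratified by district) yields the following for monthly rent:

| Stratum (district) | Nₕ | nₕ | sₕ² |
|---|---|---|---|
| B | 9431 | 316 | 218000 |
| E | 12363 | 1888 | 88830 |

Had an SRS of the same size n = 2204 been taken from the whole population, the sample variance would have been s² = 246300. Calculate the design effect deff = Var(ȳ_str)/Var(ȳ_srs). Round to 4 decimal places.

1.3707

Var(ȳ_str) = Σ Wₕ²(1−fₕ)sₕ²/nₕ with Wₕ = Nₕ/21794:
  B: (9431/21794)²·(1−316/9431)·218000/316 = 124.85615
  E: (12363/21794)²·(1−1888/12363)·88830/1888 = 12.828081
  → Var(ȳ_str) = 137.68423.
Var(ȳ_srs) = (1 − 2204/21794)·246300/2204 = 100.45009.
deff = 137.68423 / 100.45009 = 1.3707.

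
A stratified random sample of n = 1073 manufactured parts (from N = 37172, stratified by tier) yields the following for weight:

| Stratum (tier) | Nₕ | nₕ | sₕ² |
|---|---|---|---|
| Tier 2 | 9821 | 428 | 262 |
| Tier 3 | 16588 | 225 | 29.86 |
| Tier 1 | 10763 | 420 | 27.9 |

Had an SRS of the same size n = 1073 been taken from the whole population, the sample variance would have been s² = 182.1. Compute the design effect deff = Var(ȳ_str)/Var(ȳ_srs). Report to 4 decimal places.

Var(ȳ_str) = Σ Wₕ²(1−fₕ)sₕ²/nₕ with Wₕ = Nₕ/37172:
  Tier 2: (9821/37172)²·(1−428/9821)·262/428 = 0.040868218
  Tier 3: (16588/37172)²·(1−225/16588)·29.86/225 = 0.026069481
  Tier 1: (10763/37172)²·(1−420/10763)·27.9/420 = 0.0053518375
  → Var(ȳ_str) = 0.072289537.
Var(ȳ_srs) = (1 − 1073/37172)·182.1/1073 = 0.16481224.
deff = 0.072289537 / 0.16481224 = 0.4386.

0.4386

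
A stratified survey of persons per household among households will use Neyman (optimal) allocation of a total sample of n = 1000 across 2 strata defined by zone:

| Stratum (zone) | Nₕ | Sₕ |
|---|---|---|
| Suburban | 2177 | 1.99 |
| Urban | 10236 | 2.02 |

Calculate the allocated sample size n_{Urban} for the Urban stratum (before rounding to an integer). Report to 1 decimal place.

826.8

Neyman allocation: nₕ = n·NₕSₕ / Σⱼ NⱼSⱼ.
Σ NⱼSⱼ = 2177·1.99 + 10236·2.02 = 25008.95.
n_{Urban} = 1000·10236·2.02 / 25008.95 = 826.8.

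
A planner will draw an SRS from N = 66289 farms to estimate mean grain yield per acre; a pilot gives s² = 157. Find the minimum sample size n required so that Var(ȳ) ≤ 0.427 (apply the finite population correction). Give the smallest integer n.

Without fpc, n₀ = s²/D = 157/0.427 = 367.6815.
With fpc, (1 − n/N)·s²/n ≤ D requires n ≥ n₀/(1 + n₀/N) = 367.6815/(1 + 367.6815/66289) = 365.6534.
Rounding up, n = 366.

366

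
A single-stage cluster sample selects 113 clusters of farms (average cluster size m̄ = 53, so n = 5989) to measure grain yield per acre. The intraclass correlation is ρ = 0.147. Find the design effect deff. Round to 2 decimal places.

deff = 1 + (53 − 1)·0.147 = 1 + 7.644 = 8.644.

8.64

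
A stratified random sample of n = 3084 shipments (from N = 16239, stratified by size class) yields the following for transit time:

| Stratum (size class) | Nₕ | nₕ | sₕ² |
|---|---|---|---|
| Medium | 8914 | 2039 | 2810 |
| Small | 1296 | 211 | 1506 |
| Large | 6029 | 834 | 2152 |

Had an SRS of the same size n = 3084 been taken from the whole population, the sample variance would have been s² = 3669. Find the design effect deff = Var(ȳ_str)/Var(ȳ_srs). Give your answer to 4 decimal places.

0.6898

Var(ȳ_str) = Σ Wₕ²(1−fₕ)sₕ²/nₕ with Wₕ = Nₕ/16239:
  Medium: (8914/16239)²·(1−2039/8914)·2810/2039 = 0.32026971
  Small: (1296/16239)²·(1−211/1296)·1506/211 = 0.038059116
  Large: (6029/16239)²·(1−834/6029)·2152/834 = 0.30647037
  → Var(ȳ_str) = 0.6647992.
Var(ȳ_srs) = (1 − 3084/16239)·3669/3084 = 0.96375116.
deff = 0.6647992 / 0.96375116 = 0.6898.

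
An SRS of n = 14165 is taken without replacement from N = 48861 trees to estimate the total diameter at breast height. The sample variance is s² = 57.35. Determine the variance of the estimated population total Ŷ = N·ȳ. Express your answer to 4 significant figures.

Var(Ŷ) = N²·Var(ȳ) = N²·(1 − n/N)·s²/n.
f = 14165/48861 = 0.28990401; Var(ȳ) = 0.71009599·57.35/14165 = 0.0028749739.
Var(Ŷ) = 48861² · 0.0028749739 = 6.863705 × 10^6.

6.864 × 10^6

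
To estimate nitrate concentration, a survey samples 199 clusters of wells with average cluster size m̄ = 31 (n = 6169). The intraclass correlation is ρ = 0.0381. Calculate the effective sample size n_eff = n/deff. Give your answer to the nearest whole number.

2879

deff = 1 + (31 − 1)·0.0381 = 1 + 1.143 = 2.143.
n_eff = 6169 / 2.143 = 2879.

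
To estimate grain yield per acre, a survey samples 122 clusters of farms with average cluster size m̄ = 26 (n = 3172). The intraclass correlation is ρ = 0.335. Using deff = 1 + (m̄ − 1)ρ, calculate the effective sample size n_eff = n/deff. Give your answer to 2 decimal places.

338.35

deff = 1 + (26 − 1)·0.335 = 1 + 8.375 = 9.375.
n_eff = 3172 / 9.375 = 338.35.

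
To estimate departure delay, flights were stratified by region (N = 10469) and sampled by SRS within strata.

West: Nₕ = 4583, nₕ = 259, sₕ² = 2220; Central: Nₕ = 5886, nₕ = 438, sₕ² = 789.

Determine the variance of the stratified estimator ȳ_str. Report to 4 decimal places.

Var(ȳ_str) = Σₕ Wₕ²(1 − fₕ)sₕ²/nₕ with Wₕ = Nₕ/N, N = 10469.
West: Wₕ = 0.43776865; term = 0.43776865²·(1 − 0.05651320)·2220/259 = 1.5498096.
Central: Wₕ = 0.56223135; term = 0.56223135²·(1 − 0.07441386)·789/438 = 0.52704761.
Sum = 2.0768572.

2.0769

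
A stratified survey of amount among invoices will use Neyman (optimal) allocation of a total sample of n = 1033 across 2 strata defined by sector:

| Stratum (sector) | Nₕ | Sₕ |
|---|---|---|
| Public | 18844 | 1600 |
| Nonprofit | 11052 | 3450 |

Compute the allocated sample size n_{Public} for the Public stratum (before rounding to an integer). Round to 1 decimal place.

Neyman allocation: nₕ = n·NₕSₕ / Σⱼ NⱼSⱼ.
Σ NⱼSⱼ = 18844·1600 + 11052·3450 = 6.82798 × 10^7.
n_{Public} = 1033·18844·1600 / (6.82798 × 10^7) = 456.1.

456.1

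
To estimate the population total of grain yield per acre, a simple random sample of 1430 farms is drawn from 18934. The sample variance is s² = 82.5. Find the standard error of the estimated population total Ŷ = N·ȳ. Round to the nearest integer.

Var(Ŷ) = N²·Var(ȳ) = N²·(1 − n/N)·s²/n.
f = 1430/18934 = 0.07552551; Var(ȳ) = 0.92447449·82.5/1430 = 0.053335067.
Var(Ŷ) = 18934² · 0.053335067 = 1.9120427 × 10^7.
SE(Ŷ) = √(1.9120427 × 10^7) = 4373.

4373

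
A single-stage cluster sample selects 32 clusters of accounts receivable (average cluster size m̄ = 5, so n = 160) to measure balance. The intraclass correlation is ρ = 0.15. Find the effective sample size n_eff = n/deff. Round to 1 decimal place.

100.0

deff = 1 + (5 − 1)·0.15 = 1 + 0.6 = 1.6.
n_eff = 160 / 1.6 = 100.0.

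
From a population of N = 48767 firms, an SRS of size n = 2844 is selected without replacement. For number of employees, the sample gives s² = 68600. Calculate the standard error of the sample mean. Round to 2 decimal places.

4.77

Under SRS without replacement, Var(ȳ) = (1 − f)·s²/n with f = n/N = 2844/48767 = 0.05831812.
Var(ȳ) = (1 − 0.05831812)·68600/2844 = 0.94168188·24.120956 = 22.714267.
SE(ȳ) = √(22.714267) = 4.77.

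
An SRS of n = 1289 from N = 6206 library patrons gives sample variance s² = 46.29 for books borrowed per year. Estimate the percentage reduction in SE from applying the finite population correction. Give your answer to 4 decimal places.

10.9889

f = n/N = 1289/6206 = 0.20770222.
SE_no-fpc = √(s²/n) = 0.18950345; SE_fpc = √((1−f)s²/n) = 0.16867913.
Ratio = √(1−f) = 0.89011110. Reduction = 100·(1 − 0.89011110) = 10.9889%.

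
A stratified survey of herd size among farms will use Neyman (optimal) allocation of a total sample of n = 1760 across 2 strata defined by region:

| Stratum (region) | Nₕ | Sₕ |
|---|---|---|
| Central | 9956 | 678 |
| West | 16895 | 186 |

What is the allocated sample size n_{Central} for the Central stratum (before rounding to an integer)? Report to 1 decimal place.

Neyman allocation: nₕ = n·NₕSₕ / Σⱼ NⱼSⱼ.
Σ NⱼSⱼ = 9956·678 + 16895·186 = 9.892638 × 10^6.
n_{Central} = 1760·9956·678 / (9.892638 × 10^6) = 1200.9.

1200.9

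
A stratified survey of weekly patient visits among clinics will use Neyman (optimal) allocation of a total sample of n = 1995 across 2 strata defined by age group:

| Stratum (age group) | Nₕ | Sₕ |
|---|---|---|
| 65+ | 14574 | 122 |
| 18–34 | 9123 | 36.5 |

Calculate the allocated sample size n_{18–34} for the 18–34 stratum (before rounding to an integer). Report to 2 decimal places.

314.69

Neyman allocation: nₕ = n·NₕSₕ / Σⱼ NⱼSⱼ.
Σ NⱼSⱼ = 14574·122 + 9123·36.5 = 2.1110175 × 10^6.
n_{18–34} = 1995·9123·36.5 / (2.1110175 × 10^6) = 314.69.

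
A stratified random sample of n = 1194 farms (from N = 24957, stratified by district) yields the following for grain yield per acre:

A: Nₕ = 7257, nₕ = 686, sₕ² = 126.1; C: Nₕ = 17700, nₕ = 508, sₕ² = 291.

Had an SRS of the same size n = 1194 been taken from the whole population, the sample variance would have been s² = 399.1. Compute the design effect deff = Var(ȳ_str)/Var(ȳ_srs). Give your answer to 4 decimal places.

Var(ȳ_str) = Σ Wₕ²(1−fₕ)sₕ²/nₕ with Wₕ = Nₕ/24957:
  A: (7257/24957)²·(1−686/7257)·126.1/686 = 0.014073263
  C: (17700/24957)²·(1−508/17700)·291/508 = 0.27986216
  → Var(ȳ_str) = 0.29393542.
Var(ȳ_srs) = (1 − 1194/24957)·399.1/1194 = 0.3182631.
deff = 0.29393542 / 0.3182631 = 0.9236.

0.9236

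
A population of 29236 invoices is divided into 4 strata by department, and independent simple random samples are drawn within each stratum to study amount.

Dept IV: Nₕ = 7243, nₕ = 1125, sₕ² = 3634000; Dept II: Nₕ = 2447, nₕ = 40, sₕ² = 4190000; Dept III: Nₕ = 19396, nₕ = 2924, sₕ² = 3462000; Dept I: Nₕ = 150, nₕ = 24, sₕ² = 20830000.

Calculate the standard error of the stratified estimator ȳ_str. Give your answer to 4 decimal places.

Var(ȳ_str) = Σₕ Wₕ²(1 − fₕ)sₕ²/nₕ with Wₕ = Nₕ/N, N = 29236.
Dept IV: Wₕ = 0.24774251; term = 0.24774251²·(1 − 0.15532238)·3634000/1125 = 167.46515.
Dept II: Wₕ = 0.08369818; term = 0.08369818²·(1 − 0.01634655)·4190000/40 = 721.81879.
Dept III: Wₕ = 0.66342865; term = 0.66342865²·(1 − 0.15075273)·3462000/2924 = 442.56014.
Dept I: Wₕ = 0.00513066; term = 0.00513066²·(1 − 0.16000000)·20830000/24 = 19.191279.
Sum = 1351.0354.
SE = √(1351.0354) = 36.7564.

36.7564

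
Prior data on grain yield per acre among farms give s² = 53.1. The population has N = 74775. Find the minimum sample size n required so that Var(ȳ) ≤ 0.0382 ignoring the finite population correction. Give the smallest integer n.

1391

Without fpc, n₀ = s²/D = 53.1/0.0382 = 1390.0524.
Rounding up, n = 1391.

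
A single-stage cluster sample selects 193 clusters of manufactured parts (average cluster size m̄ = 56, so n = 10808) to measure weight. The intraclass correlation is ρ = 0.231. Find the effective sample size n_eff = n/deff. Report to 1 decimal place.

deff = 1 + (56 − 1)·0.231 = 1 + 12.705 = 13.705.
n_eff = 10808 / 13.705 = 788.6.

788.6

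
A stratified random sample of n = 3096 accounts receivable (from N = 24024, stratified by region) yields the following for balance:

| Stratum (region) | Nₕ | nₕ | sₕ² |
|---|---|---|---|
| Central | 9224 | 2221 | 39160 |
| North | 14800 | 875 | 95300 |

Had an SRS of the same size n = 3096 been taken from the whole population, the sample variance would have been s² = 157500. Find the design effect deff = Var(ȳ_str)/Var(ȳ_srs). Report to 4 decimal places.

0.9221

Var(ȳ_str) = Σ Wₕ²(1−fₕ)sₕ²/nₕ with Wₕ = Nₕ/24024:
  Central: (9224/24024)²·(1−2221/9224)·39160/2221 = 1.9733627
  North: (14800/24024)²·(1−875/14800)·95300/875 = 38.891181
  → Var(ȳ_str) = 40.864544.
Var(ȳ_srs) = (1 − 3096/24024)·157500/3096 = 44.316149.
deff = 40.864544 / 44.316149 = 0.9221.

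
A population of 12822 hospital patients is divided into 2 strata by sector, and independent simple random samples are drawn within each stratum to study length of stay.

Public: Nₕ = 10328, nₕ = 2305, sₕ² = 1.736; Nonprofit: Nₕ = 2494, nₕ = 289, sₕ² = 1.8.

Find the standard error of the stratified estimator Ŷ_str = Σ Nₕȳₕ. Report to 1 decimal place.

310.9

Var(Ŷ_str) = Σₕ Nₕ²(1 − fₕ)sₕ²/nₕ.
Public: 10328²·(1 − 2305/10328)·1.736/2305 = 62406.785.
Nonprofit: 2494²·(1 − 289/2494)·1.8/289 = 34251.509.
Sum = 96658.294.
SE = √(96658.294) = 310.9.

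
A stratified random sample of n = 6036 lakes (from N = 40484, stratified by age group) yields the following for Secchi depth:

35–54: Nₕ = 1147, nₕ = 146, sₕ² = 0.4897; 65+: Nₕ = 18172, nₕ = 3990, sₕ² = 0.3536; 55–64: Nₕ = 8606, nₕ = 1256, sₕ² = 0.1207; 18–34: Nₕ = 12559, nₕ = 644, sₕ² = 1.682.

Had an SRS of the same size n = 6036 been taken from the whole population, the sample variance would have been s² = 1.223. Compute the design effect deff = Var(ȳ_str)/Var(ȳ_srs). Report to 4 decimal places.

1.4991

Var(ȳ_str) = Σ Wₕ²(1−fₕ)sₕ²/nₕ with Wₕ = Nₕ/40484:
  35–54: (1147/40484)²·(1−146/1147)·0.4897/146 = 2.3496756 × 10^-6
  65+: (18172/40484)²·(1−3990/18172)·0.3536/3990 = 1.3935185 × 10^-5
  55–64: (8606/40484)²·(1−1256/8606)·0.1207/1256 = 3.7088518 × 10^-6
  18–34: (12559/40484)²·(1−644/12559)·1.682/644 = 2.3846377 × 10^-4
  → Var(ȳ_str) = 2.5845748 × 10^-4.
Var(ȳ_srs) = (1 − 6036/40484)·1.223/6036 = 1.7240816 × 10^-4.
deff = (2.5845748 × 10^-4) / (1.7240816 × 10^-4) = 1.4991.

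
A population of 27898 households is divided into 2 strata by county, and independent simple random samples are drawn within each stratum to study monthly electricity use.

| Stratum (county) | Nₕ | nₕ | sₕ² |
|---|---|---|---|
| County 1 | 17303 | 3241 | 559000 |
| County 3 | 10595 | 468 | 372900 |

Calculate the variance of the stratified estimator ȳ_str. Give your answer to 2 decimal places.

Var(ȳ_str) = Σₕ Wₕ²(1 − fₕ)sₕ²/nₕ with Wₕ = Nₕ/N, N = 27898.
County 1: Wₕ = 0.62022367; term = 0.62022367²·(1 − 0.18730856)·559000/3241 = 53.920652.
County 3: Wₕ = 0.37977633; term = 0.37977633²·(1 − 0.04417178)·372900/468 = 109.84547.
Sum = 163.76612.

163.77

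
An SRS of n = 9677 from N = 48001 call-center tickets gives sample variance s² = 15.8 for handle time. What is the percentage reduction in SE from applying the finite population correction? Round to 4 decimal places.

10.6468

f = n/N = 9677/48001 = 0.20159997.
SE_no-fpc = √(s²/n) = 0.040407146; SE_fpc = √((1−f)s²/n) = 0.036105091.
Ratio = √(1−f) = 0.89353233. Reduction = 100·(1 − 0.89353233) = 10.6468%.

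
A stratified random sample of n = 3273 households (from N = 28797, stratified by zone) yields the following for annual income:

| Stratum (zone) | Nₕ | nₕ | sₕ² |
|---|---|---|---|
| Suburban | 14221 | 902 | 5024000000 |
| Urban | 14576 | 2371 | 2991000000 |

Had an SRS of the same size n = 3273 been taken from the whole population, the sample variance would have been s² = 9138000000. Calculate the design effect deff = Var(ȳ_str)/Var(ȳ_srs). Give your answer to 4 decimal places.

Var(ȳ_str) = Σ Wₕ²(1−fₕ)sₕ²/nₕ with Wₕ = Nₕ/28797:
  Suburban: (14221/28797)²·(1−902/14221)·5024000000/902 = 1.2721852 × 10^6
  Urban: (14576/28797)²·(1−2371/14576)·2991000000/2371 = 270624.13
  → Var(ȳ_str) = 1.5428093 × 10^6.
Var(ȳ_srs) = (1 − 3273/28797)·9138000000/3273 = 2.4746093 × 10^6.
deff = (1.5428093 × 10^6) / (2.4746093 × 10^6) = 0.6235.

0.6235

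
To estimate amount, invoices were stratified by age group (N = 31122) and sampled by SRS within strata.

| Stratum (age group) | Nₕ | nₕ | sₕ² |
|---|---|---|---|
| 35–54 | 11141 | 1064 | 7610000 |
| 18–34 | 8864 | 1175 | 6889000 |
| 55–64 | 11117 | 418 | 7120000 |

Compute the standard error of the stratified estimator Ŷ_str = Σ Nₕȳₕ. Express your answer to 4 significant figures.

1.797 × 10^6

Var(Ŷ_str) = Σₕ Nₕ²(1 − fₕ)sₕ²/nₕ.
35–54: 11141²·(1 − 1064/11141)·7610000/1064 = 8.0296841 × 10^11.
18–34: 8864²·(1 − 1175/8864)·6889000/1175 = 3.9959305 × 10^11.
55–64: 11117²·(1 − 418/11117)·7120000/418 = 2.025977 × 10^12.
Sum = 3.2285385 × 10^12.
SE = √(3.2285385 × 10^12) = 1.797 × 10^6.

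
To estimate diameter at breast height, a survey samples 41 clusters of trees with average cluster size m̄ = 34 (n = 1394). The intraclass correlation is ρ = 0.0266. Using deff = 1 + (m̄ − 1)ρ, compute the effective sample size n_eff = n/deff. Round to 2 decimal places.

deff = 1 + (34 − 1)·0.0266 = 1 + 0.8778 = 1.8778.
n_eff = 1394 / 1.8778 = 742.36.

742.36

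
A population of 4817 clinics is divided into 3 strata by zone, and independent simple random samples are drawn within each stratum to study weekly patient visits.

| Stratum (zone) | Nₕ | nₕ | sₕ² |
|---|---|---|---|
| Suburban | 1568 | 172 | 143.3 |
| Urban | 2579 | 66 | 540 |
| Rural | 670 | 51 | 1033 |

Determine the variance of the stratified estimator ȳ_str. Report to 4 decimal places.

2.7259

Var(ȳ_str) = Σₕ Wₕ²(1 − fₕ)sₕ²/nₕ with Wₕ = Nₕ/N, N = 4817.
Suburban: Wₕ = 0.32551381; term = 0.32551381²·(1 − 0.10969388)·143.3/172 = 0.078595183.
Urban: Wₕ = 0.53539547; term = 0.53539547²·(1 − 0.02559131)·540/66 = 2.285285.
Rural: Wₕ = 0.13909072; term = 0.13909072²·(1 − 0.07611940)·1033/51 = 0.36202812.
Sum = 2.7259083.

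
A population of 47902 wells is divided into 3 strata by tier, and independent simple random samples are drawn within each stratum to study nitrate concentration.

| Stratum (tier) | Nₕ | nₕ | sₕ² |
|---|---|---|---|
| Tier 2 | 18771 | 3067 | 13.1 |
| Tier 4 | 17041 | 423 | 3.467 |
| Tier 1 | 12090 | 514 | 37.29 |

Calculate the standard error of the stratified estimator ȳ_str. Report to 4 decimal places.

0.0774

Var(ȳ_str) = Σₕ Wₕ²(1 − fₕ)sₕ²/nₕ with Wₕ = Nₕ/N, N = 47902.
Tier 2: Wₕ = 0.39186255; term = 0.39186255²·(1 − 0.16339034)·13.1/3067 = 5.4871638 × 10^-4.
Tier 4: Wₕ = 0.35574715; term = 0.35574715²·(1 − 0.02482249)·3.467/423 = 0.0010115329.
Tier 1: Wₕ = 0.25239030; term = 0.25239030²·(1 − 0.04251447)·37.29/514 = 0.0044249339.
Sum = 0.0059851832.
SE = √(0.0059851832) = 0.0774.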